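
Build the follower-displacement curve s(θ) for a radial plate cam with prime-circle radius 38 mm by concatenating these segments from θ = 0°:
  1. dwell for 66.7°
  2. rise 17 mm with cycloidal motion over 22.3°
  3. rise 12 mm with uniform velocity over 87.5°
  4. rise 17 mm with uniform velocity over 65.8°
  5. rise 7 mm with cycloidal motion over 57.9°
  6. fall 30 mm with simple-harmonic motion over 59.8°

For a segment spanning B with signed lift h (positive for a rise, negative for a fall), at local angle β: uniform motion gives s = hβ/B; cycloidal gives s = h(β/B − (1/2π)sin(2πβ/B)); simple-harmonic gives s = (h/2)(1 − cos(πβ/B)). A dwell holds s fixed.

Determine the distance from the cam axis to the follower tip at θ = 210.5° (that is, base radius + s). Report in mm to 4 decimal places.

seg 1 [0°–66.7°] dwell: s stays 0.0000
seg 2 [66.7°–89°] cycloidal, h=17: full span → s += 17 → s = 17.0000
seg 3 [89°–176.5°] uniform, h=12: full span → s += 12 → s = 29.0000
seg 4 [176.5°–242.3°] uniform, h=17: θ=210.5° here. β=34, B=65.8. 17·34/65.8 = 8.7842 → s = 37.7842
radial distance = base radius + s = 38 + 37.7842 = 75.7842

75.7842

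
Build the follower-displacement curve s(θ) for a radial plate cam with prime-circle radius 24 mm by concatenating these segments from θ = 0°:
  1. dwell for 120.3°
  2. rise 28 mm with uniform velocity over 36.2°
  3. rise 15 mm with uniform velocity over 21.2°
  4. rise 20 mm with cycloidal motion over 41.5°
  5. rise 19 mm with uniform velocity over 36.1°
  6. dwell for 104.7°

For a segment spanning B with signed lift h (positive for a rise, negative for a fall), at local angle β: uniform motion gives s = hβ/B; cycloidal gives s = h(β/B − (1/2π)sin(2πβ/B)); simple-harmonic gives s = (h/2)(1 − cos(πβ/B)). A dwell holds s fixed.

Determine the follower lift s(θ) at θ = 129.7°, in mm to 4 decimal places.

seg 1 [0°–120.3°] dwell: s stays 0.0000
seg 2 [120.3°–156.5°] uniform, h=28: θ=129.7° here. β=9.4, B=36.2. 28·9.4/36.2 = 7.2707 → s = 7.2707

7.2707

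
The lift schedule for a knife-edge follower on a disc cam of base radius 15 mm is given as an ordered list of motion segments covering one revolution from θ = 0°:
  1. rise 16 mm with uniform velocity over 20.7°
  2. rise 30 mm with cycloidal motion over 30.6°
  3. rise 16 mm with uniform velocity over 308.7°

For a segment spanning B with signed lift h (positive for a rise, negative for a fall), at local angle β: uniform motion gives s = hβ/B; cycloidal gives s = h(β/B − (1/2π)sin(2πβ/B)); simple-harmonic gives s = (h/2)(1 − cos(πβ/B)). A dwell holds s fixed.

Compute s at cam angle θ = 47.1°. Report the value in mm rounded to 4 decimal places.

seg 1 [0°–20.7°] uniform, h=16: full span → s += 16 → s = 16.0000
seg 2 [20.7°–51.3°] cycloidal, h=30: θ=47.1° here. β=26.4, B=30.6. 30·(0.8627 − sin(2π·0.8627)/(2π)) = 29.5082 → s = 45.5082

45.5082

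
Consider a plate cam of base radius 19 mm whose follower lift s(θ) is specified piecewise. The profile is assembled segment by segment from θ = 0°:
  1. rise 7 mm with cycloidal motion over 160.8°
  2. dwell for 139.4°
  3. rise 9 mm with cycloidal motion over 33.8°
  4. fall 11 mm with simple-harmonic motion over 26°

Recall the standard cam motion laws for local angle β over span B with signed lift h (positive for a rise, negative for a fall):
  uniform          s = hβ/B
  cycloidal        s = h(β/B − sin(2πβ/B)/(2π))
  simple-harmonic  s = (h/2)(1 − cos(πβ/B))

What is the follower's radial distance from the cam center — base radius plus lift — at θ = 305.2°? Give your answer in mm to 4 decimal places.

seg 1 [0°–160.8°] cycloidal, h=7: full span → s += 7 → s = 7.0000
seg 2 [160.8°–300.2°] dwell: s stays 7.0000
seg 3 [300.2°–334°] cycloidal, h=9: θ=305.2° here. β=5, B=33.8. 9·(0.1479 − sin(2π·0.1479)/(2π)) = 0.1836 → s = 7.1836
radial distance = base radius + s = 19 + 7.1836 = 26.1836

26.1836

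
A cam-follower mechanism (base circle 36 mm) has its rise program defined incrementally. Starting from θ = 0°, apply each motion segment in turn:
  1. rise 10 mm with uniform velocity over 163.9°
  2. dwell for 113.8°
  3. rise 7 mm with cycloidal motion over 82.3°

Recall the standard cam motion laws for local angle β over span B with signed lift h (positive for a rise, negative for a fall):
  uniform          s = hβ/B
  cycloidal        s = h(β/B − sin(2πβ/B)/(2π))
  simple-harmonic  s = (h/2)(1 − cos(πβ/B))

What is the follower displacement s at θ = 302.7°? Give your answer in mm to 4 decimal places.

seg 1 [0°–163.9°] uniform, h=10: full span → s += 10 → s = 10.0000
seg 2 [163.9°–277.7°] dwell: s stays 10.0000
seg 3 [277.7°–360°] cycloidal, h=7: θ=302.7° here. β=25, B=82.3. 7·(0.3038 − sin(2π·0.3038)/(2π)) = 1.0753 → s = 11.0753

11.0753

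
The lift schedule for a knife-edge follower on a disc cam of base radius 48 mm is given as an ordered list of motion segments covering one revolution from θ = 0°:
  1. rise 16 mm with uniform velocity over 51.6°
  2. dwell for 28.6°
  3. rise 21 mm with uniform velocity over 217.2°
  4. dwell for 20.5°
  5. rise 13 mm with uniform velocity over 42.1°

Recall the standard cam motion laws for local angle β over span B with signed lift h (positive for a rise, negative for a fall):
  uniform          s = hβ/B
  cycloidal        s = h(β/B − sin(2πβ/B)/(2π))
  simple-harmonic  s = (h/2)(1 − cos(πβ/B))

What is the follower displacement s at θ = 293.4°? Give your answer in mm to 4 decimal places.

seg 1 [0°–51.6°] uniform, h=16: full span → s += 16 → s = 16.0000
seg 2 [51.6°–80.2°] dwell: s stays 16.0000
seg 3 [80.2°–297.4°] uniform, h=21: θ=293.4° here. β=213.2, B=217.2. 21·213.2/217.2 = 20.6133 → s = 36.6133

36.6133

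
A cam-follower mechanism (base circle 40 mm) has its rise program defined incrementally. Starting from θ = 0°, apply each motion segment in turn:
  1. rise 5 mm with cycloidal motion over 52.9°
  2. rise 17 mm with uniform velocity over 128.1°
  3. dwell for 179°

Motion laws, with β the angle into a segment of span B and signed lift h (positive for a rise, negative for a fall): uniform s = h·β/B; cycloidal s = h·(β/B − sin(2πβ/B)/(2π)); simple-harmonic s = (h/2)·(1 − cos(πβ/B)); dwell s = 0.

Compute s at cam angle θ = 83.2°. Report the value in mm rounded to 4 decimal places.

seg 1 [0°–52.9°] cycloidal, h=5: full span → s += 5 → s = 5.0000
seg 2 [52.9°–181°] uniform, h=17: θ=83.2° here. β=30.3, B=128.1. 17·30.3/128.1 = 4.0211 → s = 9.0211

9.0211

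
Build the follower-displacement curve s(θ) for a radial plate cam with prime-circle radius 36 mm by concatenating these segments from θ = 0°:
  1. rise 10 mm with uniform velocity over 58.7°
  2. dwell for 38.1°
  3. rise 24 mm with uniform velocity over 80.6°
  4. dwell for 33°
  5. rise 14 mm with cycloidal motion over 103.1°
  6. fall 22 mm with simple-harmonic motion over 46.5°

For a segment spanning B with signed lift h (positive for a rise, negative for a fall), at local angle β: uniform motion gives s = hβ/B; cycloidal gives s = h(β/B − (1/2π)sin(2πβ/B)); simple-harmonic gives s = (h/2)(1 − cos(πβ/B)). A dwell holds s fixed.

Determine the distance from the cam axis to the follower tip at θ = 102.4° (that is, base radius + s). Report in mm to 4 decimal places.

seg 1 [0°–58.7°] uniform, h=10: full span → s += 10 → s = 10.0000
seg 2 [58.7°–96.8°] dwell: s stays 10.0000
seg 3 [96.8°–177.4°] uniform, h=24: θ=102.4° here. β=5.6, B=80.6. 24·5.6/80.6 = 1.6675 → s = 11.6675
radial distance = base radius + s = 36 + 11.6675 = 47.6675

47.6675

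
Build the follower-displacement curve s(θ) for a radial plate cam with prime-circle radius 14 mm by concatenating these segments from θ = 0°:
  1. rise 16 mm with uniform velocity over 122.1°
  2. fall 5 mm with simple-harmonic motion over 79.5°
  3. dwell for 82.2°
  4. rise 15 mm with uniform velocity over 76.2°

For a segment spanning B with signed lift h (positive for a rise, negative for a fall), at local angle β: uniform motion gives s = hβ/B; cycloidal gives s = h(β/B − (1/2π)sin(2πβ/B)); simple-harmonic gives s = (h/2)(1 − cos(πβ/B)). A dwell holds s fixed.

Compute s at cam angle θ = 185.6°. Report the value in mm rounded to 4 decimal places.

seg 1 [0°–122.1°] uniform, h=16: full span → s += 16 → s = 16.0000
seg 2 [122.1°–201.6°] simple-harmonic, h=-5: θ=185.6° here. β=63.5, B=79.5. -5/2·(1 − cos(π·0.7987)) = -4.5167 → s = 11.4833

11.4833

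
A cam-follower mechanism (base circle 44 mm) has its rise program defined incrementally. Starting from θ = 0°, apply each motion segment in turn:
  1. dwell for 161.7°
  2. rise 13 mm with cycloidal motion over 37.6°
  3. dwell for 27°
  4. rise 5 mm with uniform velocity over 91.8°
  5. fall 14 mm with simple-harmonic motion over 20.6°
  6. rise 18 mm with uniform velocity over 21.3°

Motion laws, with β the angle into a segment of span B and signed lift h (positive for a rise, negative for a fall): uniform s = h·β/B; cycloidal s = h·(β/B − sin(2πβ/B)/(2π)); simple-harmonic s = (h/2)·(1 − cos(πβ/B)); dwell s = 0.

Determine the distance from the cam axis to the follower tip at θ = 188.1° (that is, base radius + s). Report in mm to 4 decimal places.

seg 1 [0°–161.7°] dwell: s stays 0.0000
seg 2 [161.7°–199.3°] cycloidal, h=13: θ=188.1° here. β=26.4, B=37.6. 13·(0.7021 − sin(2π·0.7021)/(2π)) = 11.1038 → s = 11.1038
radial distance = base radius + s = 44 + 11.1038 = 55.1038

55.1038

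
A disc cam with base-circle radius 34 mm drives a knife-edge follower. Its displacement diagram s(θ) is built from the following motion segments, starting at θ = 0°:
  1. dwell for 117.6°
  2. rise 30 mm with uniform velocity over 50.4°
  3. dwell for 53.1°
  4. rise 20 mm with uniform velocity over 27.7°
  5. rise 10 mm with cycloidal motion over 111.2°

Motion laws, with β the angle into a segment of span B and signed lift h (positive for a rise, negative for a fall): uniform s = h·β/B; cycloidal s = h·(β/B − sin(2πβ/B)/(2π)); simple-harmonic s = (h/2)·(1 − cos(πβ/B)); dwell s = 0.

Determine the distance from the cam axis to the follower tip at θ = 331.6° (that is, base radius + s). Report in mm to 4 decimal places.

seg 1 [0°–117.6°] dwell: s stays 0.0000
seg 2 [117.6°–168°] uniform, h=30: full span → s += 30 → s = 30.0000
seg 3 [168°–221.1°] dwell: s stays 30.0000
seg 4 [221.1°–248.8°] uniform, h=20: full span → s += 20 → s = 50.0000
seg 5 [248.8°–360°] cycloidal, h=10: θ=331.6° here. β=82.8, B=111.2. 10·(0.7446 − sin(2π·0.7446)/(2π)) = 9.0367 → s = 59.0367
radial distance = base radius + s = 34 + 59.0367 = 93.0367

93.0367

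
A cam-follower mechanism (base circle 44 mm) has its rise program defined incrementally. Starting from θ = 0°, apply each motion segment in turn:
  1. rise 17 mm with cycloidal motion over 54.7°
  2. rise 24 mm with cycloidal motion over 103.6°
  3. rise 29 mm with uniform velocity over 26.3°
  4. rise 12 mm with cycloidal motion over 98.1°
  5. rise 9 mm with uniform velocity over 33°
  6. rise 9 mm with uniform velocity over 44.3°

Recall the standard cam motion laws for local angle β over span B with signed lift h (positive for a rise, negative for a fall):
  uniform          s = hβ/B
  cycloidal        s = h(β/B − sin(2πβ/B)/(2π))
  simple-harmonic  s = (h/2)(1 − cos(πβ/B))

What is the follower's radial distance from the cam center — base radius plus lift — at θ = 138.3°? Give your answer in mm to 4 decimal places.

seg 1 [0°–54.7°] cycloidal, h=17: full span → s += 17 → s = 17.0000
seg 2 [54.7°–158.3°] cycloidal, h=24: θ=138.3° here. β=83.6, B=103.6. 24·(0.8069 − sin(2π·0.8069)/(2π)) = 22.9446 → s = 39.9446
radial distance = base radius + s = 44 + 39.9446 = 83.9446

83.9446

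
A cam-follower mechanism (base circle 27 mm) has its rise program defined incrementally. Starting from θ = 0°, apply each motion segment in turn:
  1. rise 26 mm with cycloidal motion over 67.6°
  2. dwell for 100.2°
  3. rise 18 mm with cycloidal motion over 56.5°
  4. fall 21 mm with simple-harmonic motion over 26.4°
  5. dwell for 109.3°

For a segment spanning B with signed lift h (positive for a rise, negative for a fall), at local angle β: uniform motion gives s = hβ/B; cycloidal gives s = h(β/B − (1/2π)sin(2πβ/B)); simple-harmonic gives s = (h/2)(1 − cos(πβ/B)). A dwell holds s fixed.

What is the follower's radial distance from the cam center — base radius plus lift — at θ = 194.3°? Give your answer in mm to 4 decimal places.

seg 1 [0°–67.6°] cycloidal, h=26: full span → s += 26 → s = 26.0000
seg 2 [67.6°–167.8°] dwell: s stays 26.0000
seg 3 [167.8°–224.3°] cycloidal, h=18: θ=194.3° here. β=26.5, B=56.5. 18·(0.4690 − sin(2π·0.4690)/(2π)) = 7.8885 → s = 33.8885
radial distance = base radius + s = 27 + 33.8885 = 60.8885

60.8885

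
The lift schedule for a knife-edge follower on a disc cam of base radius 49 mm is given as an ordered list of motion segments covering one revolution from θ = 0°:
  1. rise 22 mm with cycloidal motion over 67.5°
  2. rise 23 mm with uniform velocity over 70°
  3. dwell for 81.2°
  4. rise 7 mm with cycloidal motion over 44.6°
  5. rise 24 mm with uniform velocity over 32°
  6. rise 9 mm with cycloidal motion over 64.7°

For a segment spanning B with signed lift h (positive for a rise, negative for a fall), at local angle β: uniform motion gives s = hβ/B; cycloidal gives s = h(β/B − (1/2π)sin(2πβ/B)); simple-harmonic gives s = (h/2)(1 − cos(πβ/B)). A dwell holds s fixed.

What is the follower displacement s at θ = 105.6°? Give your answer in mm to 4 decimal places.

seg 1 [0°–67.5°] cycloidal, h=22: full span → s += 22 → s = 22.0000
seg 2 [67.5°–137.5°] uniform, h=23: θ=105.6° here. β=38.1, B=70. 23·38.1/70 = 12.5186 → s = 34.5186

34.5186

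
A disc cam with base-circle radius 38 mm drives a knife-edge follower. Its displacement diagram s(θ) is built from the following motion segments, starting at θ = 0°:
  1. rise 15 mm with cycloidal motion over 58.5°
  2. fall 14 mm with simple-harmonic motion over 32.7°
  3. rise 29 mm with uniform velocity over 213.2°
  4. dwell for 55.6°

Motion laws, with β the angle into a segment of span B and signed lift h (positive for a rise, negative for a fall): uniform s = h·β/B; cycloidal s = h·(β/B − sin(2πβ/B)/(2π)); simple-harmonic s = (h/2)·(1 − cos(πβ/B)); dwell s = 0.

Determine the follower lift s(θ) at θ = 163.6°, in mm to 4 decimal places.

seg 1 [0°–58.5°] cycloidal, h=15: full span → s += 15 → s = 15.0000
seg 2 [58.5°–91.2°] simple-harmonic, h=-14: full span → s += -14 → s = 1.0000
seg 3 [91.2°–304.4°] uniform, h=29: θ=163.6° here. β=72.4, B=213.2. 29·72.4/213.2 = 9.8480 → s = 10.8480

10.8480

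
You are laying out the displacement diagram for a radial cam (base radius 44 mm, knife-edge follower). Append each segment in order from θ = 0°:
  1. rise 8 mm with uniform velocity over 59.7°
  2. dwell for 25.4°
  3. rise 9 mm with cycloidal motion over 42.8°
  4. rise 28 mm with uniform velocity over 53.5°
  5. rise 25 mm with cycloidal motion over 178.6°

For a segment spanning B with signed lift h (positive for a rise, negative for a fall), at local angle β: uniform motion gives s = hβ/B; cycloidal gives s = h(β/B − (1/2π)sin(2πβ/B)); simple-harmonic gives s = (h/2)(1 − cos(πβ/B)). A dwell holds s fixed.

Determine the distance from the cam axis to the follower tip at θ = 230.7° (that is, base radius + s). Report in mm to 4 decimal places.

seg 1 [0°–59.7°] uniform, h=8: full span → s += 8 → s = 8.0000
seg 2 [59.7°–85.1°] dwell: s stays 8.0000
seg 3 [85.1°–127.9°] cycloidal, h=9: full span → s += 9 → s = 17.0000
seg 4 [127.9°–181.4°] uniform, h=28: full span → s += 28 → s = 45.0000
seg 5 [181.4°–360°] cycloidal, h=25: θ=230.7° here. β=49.3, B=178.6. 25·(0.2760 − sin(2π·0.2760)/(2π)) = 2.9751 → s = 47.9751
radial distance = base radius + s = 44 + 47.9751 = 91.9751

91.9751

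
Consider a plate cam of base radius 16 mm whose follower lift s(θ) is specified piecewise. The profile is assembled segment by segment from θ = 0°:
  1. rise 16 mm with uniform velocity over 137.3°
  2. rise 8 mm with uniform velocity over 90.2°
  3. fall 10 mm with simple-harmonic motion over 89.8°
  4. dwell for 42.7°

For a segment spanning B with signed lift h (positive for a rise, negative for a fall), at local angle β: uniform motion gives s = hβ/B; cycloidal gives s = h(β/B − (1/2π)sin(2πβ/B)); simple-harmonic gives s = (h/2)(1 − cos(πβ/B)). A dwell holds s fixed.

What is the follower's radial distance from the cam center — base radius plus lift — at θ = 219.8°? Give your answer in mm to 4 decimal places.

seg 1 [0°–137.3°] uniform, h=16: full span → s += 16 → s = 16.0000
seg 2 [137.3°–227.5°] uniform, h=8: θ=219.8° here. β=82.5, B=90.2. 8·82.5/90.2 = 7.3171 → s = 23.3171
radial distance = base radius + s = 16 + 23.3171 = 39.3171

39.3171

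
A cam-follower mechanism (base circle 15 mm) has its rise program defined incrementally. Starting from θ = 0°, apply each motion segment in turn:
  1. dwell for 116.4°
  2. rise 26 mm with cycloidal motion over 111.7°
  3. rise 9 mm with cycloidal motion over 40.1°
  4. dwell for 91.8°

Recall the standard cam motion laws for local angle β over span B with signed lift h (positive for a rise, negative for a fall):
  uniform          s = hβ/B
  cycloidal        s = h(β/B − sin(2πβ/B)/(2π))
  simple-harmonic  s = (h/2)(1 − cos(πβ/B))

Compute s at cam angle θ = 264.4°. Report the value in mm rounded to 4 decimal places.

seg 1 [0°–116.4°] dwell: s stays 0.0000
seg 2 [116.4°–228.1°] cycloidal, h=26: full span → s += 26 → s = 26.0000
seg 3 [228.1°–268.2°] cycloidal, h=9: θ=264.4° here. β=36.3, B=40.1. 9·(0.9052 − sin(2π·0.9052)/(2π)) = 8.9505 → s = 34.9505

34.9505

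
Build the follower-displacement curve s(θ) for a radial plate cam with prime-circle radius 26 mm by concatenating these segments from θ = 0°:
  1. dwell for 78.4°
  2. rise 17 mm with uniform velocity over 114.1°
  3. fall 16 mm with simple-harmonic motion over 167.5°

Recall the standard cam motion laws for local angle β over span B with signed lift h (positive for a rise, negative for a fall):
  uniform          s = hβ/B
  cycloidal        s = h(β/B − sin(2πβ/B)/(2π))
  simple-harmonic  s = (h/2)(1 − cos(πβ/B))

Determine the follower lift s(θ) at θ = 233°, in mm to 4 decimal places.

seg 1 [0°–78.4°] dwell: s stays 0.0000
seg 2 [78.4°–192.5°] uniform, h=17: full span → s += 17 → s = 17.0000
seg 3 [192.5°–360°] simple-harmonic, h=-16: θ=233° here. β=40.5, B=167.5. -16/2·(1 − cos(π·0.2418)) = -2.1992 → s = 14.8008

14.8008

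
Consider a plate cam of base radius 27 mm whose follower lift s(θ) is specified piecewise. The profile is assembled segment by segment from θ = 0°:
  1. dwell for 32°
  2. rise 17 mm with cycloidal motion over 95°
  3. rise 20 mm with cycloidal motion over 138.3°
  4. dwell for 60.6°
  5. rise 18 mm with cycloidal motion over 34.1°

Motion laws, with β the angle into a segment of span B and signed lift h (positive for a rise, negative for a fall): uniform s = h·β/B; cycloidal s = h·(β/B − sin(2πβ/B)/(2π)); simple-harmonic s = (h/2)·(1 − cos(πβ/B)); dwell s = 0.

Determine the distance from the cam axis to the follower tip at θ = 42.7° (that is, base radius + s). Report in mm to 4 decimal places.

seg 1 [0°–32°] dwell: s stays 0.0000
seg 2 [32°–127°] cycloidal, h=17: θ=42.7° here. β=10.7, B=95. 17·(0.1126 − sin(2π·0.1126)/(2π)) = 0.1559 → s = 0.1559
radial distance = base radius + s = 27 + 0.1559 = 27.1559

27.1559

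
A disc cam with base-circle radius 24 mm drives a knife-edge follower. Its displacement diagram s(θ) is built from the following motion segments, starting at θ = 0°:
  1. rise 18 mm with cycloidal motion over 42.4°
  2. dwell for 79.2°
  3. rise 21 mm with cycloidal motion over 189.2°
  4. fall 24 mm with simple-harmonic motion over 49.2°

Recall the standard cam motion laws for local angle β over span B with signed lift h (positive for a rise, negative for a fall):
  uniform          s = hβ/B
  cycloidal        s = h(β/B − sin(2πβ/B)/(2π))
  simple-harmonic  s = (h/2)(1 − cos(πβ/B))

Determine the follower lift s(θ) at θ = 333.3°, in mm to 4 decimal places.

seg 1 [0°–42.4°] cycloidal, h=18: full span → s += 18 → s = 18.0000
seg 2 [42.4°–121.6°] dwell: s stays 18.0000
seg 3 [121.6°–310.8°] cycloidal, h=21: full span → s += 21 → s = 39.0000
seg 4 [310.8°–360°] simple-harmonic, h=-24: θ=333.3° here. β=22.5, B=49.2. -24/2·(1 − cos(π·0.4573)) = -10.3957 → s = 28.6043

28.6043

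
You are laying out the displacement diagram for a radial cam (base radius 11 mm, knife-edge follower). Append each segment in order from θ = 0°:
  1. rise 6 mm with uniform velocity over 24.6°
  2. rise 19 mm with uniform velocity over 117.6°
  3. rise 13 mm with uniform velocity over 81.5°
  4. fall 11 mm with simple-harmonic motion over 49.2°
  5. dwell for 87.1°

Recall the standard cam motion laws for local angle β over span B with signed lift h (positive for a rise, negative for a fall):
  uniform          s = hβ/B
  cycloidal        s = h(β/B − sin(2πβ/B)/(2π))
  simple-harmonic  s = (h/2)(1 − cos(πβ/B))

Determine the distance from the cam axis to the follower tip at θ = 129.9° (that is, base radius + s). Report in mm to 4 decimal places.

seg 1 [0°–24.6°] uniform, h=6: full span → s += 6 → s = 6.0000
seg 2 [24.6°–142.2°] uniform, h=19: θ=129.9° here. β=105.3, B=117.6. 19·105.3/117.6 = 17.0128 → s = 23.0128
radial distance = base radius + s = 11 + 23.0128 = 34.0128

34.0128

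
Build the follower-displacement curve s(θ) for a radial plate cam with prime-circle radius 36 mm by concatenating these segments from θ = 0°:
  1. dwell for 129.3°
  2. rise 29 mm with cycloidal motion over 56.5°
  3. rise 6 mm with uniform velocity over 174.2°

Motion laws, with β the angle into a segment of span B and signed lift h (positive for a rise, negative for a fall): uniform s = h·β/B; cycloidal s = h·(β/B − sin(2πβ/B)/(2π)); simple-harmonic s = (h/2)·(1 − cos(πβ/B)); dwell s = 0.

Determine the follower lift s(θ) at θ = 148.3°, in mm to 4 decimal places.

seg 1 [0°–129.3°] dwell: s stays 0.0000
seg 2 [129.3°–185.8°] cycloidal, h=29: θ=148.3° here. β=19, B=56.5. 29·(0.3363 − sin(2π·0.3363)/(2π)) = 5.7985 → s = 5.7985

5.7985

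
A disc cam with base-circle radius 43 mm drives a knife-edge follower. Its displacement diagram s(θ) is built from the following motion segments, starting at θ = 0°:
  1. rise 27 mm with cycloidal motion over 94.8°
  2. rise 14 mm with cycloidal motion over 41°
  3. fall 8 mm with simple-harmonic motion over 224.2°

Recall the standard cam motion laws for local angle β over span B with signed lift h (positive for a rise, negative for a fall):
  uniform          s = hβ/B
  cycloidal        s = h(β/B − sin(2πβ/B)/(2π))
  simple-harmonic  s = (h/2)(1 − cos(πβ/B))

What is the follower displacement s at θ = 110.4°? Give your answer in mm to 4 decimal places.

seg 1 [0°–94.8°] cycloidal, h=27: full span → s += 27 → s = 27.0000
seg 2 [94.8°–135.8°] cycloidal, h=14: θ=110.4° here. β=15.6, B=41. 14·(0.3805 − sin(2π·0.3805)/(2π)) = 3.8065 → s = 30.8065

30.8065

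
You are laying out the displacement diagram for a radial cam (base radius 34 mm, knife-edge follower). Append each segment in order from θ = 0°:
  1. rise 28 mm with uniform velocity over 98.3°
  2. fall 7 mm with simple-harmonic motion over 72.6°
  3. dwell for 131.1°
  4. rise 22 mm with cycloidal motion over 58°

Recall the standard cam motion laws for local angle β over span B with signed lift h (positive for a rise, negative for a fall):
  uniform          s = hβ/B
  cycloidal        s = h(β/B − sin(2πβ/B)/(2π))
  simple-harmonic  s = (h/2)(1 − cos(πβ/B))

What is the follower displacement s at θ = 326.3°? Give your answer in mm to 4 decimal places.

seg 1 [0°–98.3°] uniform, h=28: full span → s += 28 → s = 28.0000
seg 2 [98.3°–170.9°] simple-harmonic, h=-7: full span → s += -7 → s = 21.0000
seg 3 [170.9°–302°] dwell: s stays 21.0000
seg 4 [302°–360°] cycloidal, h=22: θ=326.3° here. β=24.3, B=58. 22·(0.4190 − sin(2π·0.4190)/(2π)) = 7.5105 → s = 28.5105

28.5105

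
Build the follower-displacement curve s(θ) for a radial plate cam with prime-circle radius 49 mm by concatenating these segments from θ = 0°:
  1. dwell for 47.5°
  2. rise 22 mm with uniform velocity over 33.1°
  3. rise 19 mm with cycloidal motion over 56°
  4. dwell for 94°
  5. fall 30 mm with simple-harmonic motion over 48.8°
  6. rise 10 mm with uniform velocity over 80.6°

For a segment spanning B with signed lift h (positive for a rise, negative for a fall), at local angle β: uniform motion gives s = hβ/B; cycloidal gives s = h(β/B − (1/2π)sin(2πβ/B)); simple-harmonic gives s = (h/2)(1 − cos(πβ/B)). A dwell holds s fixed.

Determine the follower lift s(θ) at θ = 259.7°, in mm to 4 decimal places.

seg 1 [0°–47.5°] dwell: s stays 0.0000
seg 2 [47.5°–80.6°] uniform, h=22: full span → s += 22 → s = 22.0000
seg 3 [80.6°–136.6°] cycloidal, h=19: full span → s += 19 → s = 41.0000
seg 4 [136.6°–230.6°] dwell: s stays 41.0000
seg 5 [230.6°–279.4°] simple-harmonic, h=-30: θ=259.7° here. β=29.1, B=48.8. -30/2·(1 − cos(π·0.5963)) = -19.4696 → s = 21.5304

21.5304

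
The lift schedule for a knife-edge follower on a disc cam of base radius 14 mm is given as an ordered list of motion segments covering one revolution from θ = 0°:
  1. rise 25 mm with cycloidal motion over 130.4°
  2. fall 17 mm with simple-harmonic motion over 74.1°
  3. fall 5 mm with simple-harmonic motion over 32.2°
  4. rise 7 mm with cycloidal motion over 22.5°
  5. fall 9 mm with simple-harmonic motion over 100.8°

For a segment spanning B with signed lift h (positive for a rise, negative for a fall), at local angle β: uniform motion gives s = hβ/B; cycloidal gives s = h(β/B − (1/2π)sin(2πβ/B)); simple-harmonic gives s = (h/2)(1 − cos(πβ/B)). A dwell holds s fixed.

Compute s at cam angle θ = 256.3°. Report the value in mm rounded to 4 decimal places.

seg 1 [0°–130.4°] cycloidal, h=25: full span → s += 25 → s = 25.0000
seg 2 [130.4°–204.5°] simple-harmonic, h=-17: full span → s += -17 → s = 8.0000
seg 3 [204.5°–236.7°] simple-harmonic, h=-5: full span → s += -5 → s = 3.0000
seg 4 [236.7°–259.2°] cycloidal, h=7: θ=256.3° here. β=19.6, B=22.5. 7·(0.8711 − sin(2π·0.8711)/(2π)) = 6.9046 → s = 9.9046

9.9046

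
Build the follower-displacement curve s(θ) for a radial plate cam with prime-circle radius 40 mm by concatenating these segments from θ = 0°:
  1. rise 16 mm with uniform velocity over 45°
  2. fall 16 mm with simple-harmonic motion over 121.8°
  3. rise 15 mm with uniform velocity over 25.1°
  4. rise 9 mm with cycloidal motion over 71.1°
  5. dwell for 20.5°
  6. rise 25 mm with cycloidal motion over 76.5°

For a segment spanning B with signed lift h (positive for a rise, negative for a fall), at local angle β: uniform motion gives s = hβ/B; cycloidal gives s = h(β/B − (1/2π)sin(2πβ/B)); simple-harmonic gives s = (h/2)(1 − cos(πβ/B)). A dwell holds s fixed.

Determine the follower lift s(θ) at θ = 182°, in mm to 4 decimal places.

seg 1 [0°–45°] uniform, h=16: full span → s += 16 → s = 16.0000
seg 2 [45°–166.8°] simple-harmonic, h=-16: full span → s += -16 → s = 0.0000
seg 3 [166.8°–191.9°] uniform, h=15: θ=182° here. β=15.2, B=25.1. 15·15.2/25.1 = 9.0837 → s = 9.0837

9.0837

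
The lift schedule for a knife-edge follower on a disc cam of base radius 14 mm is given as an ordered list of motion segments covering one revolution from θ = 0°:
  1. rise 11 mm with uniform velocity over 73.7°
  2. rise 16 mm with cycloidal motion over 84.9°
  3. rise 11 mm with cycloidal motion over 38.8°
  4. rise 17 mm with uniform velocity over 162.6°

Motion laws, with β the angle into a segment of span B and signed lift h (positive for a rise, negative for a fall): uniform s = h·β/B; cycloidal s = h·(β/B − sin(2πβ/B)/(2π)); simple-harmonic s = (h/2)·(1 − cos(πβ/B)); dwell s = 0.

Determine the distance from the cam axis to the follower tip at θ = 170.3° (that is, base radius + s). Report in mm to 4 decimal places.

seg 1 [0°–73.7°] uniform, h=11: full span → s += 11 → s = 11.0000
seg 2 [73.7°–158.6°] cycloidal, h=16: full span → s += 16 → s = 27.0000
seg 3 [158.6°–197.4°] cycloidal, h=11: θ=170.3° here. β=11.7, B=38.8. 11·(0.3015 − sin(2π·0.3015)/(2π)) = 1.6573 → s = 28.6573
radial distance = base radius + s = 14 + 28.6573 = 42.6573

42.6573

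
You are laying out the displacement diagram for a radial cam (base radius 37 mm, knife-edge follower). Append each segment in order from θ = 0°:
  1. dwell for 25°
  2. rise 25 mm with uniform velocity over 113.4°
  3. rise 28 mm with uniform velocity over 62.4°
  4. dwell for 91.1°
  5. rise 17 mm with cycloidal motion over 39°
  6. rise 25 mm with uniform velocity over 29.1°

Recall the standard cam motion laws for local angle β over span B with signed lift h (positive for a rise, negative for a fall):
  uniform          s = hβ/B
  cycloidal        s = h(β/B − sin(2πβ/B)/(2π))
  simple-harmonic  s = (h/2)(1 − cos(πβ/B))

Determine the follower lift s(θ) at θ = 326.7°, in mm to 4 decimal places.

seg 1 [0°–25°] dwell: s stays 0.0000
seg 2 [25°–138.4°] uniform, h=25: full span → s += 25 → s = 25.0000
seg 3 [138.4°–200.8°] uniform, h=28: full span → s += 28 → s = 53.0000
seg 4 [200.8°–291.9°] dwell: s stays 53.0000
seg 5 [291.9°–330.9°] cycloidal, h=17: θ=326.7° here. β=34.8, B=39. 17·(0.8923 − sin(2π·0.8923)/(2π)) = 16.8635 → s = 69.8635

69.8635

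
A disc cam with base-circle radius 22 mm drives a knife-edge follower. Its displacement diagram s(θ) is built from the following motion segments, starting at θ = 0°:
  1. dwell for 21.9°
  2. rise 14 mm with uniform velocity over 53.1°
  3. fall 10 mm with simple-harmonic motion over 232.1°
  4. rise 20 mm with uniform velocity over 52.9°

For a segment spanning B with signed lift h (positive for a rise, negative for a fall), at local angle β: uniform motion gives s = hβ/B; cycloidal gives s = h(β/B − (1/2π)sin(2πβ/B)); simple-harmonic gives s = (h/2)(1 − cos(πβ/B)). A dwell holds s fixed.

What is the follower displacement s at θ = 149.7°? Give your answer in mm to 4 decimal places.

seg 1 [0°–21.9°] dwell: s stays 0.0000
seg 2 [21.9°–75°] uniform, h=14: full span → s += 14 → s = 14.0000
seg 3 [75°–307.1°] simple-harmonic, h=-10: θ=149.7° here. β=74.7, B=232.1. -10/2·(1 − cos(π·0.3218)) = -2.3454 → s = 11.6546

11.6546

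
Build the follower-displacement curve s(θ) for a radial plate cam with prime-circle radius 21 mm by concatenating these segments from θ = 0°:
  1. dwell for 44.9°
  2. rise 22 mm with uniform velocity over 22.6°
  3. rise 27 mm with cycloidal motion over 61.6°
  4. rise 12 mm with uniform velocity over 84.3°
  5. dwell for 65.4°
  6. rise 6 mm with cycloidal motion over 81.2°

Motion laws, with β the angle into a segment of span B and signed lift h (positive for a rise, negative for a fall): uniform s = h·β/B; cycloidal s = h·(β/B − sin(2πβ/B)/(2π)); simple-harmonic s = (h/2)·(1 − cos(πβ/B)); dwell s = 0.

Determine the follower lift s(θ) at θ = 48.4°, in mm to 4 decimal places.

seg 1 [0°–44.9°] dwell: s stays 0.0000
seg 2 [44.9°–67.5°] uniform, h=22: θ=48.4° here. β=3.5, B=22.6. 22·3.5/22.6 = 3.4071 → s = 3.4071

3.4071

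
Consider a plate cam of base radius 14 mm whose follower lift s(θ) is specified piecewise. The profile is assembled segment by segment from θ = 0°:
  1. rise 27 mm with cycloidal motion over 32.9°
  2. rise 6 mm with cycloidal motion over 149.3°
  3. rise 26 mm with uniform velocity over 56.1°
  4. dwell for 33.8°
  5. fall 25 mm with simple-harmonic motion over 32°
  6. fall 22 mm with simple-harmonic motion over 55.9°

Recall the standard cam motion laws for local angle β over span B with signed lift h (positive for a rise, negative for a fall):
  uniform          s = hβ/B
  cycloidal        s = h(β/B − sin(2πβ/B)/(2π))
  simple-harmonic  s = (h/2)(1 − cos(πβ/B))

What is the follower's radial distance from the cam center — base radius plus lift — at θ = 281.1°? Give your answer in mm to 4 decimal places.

seg 1 [0°–32.9°] cycloidal, h=27: full span → s += 27 → s = 27.0000
seg 2 [32.9°–182.2°] cycloidal, h=6: full span → s += 6 → s = 33.0000
seg 3 [182.2°–238.3°] uniform, h=26: full span → s += 26 → s = 59.0000
seg 4 [238.3°–272.1°] dwell: s stays 59.0000
seg 5 [272.1°–304.1°] simple-harmonic, h=-25: θ=281.1° here. β=9, B=32. -25/2·(1 − cos(π·0.2812)) = -4.5701 → s = 54.4299
radial distance = base radius + s = 14 + 54.4299 = 68.4299

68.4299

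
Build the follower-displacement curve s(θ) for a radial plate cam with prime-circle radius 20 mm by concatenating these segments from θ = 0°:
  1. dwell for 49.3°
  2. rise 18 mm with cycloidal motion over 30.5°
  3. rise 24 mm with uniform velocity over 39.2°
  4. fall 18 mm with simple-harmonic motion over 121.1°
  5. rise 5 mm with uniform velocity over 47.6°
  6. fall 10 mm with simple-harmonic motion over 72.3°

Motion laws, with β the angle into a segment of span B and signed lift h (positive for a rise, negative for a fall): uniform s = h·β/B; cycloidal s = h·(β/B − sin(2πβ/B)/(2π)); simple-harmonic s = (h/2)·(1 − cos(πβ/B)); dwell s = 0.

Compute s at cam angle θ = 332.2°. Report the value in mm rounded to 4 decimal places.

seg 1 [0°–49.3°] dwell: s stays 0.0000
seg 2 [49.3°–79.8°] cycloidal, h=18: full span → s += 18 → s = 18.0000
seg 3 [79.8°–119°] uniform, h=24: full span → s += 24 → s = 42.0000
seg 4 [119°–240.1°] simple-harmonic, h=-18: full span → s += -18 → s = 24.0000
seg 5 [240.1°–287.7°] uniform, h=5: full span → s += 5 → s = 29.0000
seg 6 [287.7°–360°] simple-harmonic, h=-10: θ=332.2° here. β=44.5, B=72.3. -10/2·(1 − cos(π·0.6155)) = -6.7746 → s = 22.2254

22.2254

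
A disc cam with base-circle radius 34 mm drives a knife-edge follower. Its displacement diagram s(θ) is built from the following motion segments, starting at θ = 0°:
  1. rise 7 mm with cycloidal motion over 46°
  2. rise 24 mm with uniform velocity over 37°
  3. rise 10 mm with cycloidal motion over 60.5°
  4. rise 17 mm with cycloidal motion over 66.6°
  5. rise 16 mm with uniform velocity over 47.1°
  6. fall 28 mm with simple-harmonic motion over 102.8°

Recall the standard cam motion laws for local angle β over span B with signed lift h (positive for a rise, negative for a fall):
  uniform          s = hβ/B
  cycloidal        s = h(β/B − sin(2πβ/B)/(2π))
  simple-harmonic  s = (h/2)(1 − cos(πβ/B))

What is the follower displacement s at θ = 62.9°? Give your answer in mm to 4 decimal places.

seg 1 [0°–46°] cycloidal, h=7: full span → s += 7 → s = 7.0000
seg 2 [46°–83°] uniform, h=24: θ=62.9° here. β=16.9, B=37. 24·16.9/37 = 10.9622 → s = 17.9622

17.9622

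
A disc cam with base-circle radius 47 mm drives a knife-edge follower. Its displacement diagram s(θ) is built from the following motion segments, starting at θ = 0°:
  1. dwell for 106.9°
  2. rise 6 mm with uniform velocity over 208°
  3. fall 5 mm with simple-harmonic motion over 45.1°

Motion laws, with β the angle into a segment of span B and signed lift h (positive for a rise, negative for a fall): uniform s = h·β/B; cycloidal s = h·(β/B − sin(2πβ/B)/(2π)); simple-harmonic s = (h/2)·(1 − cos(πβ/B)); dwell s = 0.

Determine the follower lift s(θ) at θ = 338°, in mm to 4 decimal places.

seg 1 [0°–106.9°] dwell: s stays 0.0000
seg 2 [106.9°–314.9°] uniform, h=6: full span → s += 6 → s = 6.0000
seg 3 [314.9°–360°] simple-harmonic, h=-5: θ=338° here. β=23.1, B=45.1. -5/2·(1 − cos(π·0.5122)) = -2.5958 → s = 3.4042

3.4042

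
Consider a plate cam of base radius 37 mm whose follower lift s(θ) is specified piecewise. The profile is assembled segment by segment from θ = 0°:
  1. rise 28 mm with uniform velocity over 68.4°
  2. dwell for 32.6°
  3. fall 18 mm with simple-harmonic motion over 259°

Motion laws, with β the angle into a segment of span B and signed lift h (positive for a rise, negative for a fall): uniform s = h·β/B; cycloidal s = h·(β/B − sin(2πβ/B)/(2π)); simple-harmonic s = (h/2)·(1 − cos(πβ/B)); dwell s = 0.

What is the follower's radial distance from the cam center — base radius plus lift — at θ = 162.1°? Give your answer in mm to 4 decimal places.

seg 1 [0°–68.4°] uniform, h=28: full span → s += 28 → s = 28.0000
seg 2 [68.4°–101°] dwell: s stays 28.0000
seg 3 [101°–360°] simple-harmonic, h=-18: θ=162.1° here. β=61.1, B=259. -18/2·(1 − cos(π·0.2359)) = -2.3606 → s = 25.6394
radial distance = base radius + s = 37 + 25.6394 = 62.6394

62.6394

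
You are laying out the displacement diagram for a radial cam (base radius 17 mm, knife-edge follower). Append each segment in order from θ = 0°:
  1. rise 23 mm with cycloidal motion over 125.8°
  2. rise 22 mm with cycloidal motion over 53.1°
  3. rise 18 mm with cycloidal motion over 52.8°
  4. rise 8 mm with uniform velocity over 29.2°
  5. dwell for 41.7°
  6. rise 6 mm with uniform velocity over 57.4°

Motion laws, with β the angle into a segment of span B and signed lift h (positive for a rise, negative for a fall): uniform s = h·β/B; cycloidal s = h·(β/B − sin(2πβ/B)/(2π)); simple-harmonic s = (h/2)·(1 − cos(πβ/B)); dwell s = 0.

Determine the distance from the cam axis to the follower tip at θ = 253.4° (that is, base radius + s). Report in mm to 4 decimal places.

seg 1 [0°–125.8°] cycloidal, h=23: full span → s += 23 → s = 23.0000
seg 2 [125.8°–178.9°] cycloidal, h=22: full span → s += 22 → s = 45.0000
seg 3 [178.9°–231.7°] cycloidal, h=18: full span → s += 18 → s = 63.0000
seg 4 [231.7°–260.9°] uniform, h=8: θ=253.4° here. β=21.7, B=29.2. 8·21.7/29.2 = 5.9452 → s = 68.9452
radial distance = base radius + s = 17 + 68.9452 = 85.9452

85.9452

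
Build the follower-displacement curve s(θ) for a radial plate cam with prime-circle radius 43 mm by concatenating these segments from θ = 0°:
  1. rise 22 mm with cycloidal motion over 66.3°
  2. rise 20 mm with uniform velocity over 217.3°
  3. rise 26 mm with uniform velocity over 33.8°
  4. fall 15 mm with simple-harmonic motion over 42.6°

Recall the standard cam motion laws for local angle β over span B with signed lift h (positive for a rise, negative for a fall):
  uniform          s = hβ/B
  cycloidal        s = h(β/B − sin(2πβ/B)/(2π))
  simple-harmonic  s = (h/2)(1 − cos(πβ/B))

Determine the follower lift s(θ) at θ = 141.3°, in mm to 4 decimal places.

seg 1 [0°–66.3°] cycloidal, h=22: full span → s += 22 → s = 22.0000
seg 2 [66.3°–283.6°] uniform, h=20: θ=141.3° here. β=75, B=217.3. 20·75/217.3 = 6.9029 → s = 28.9029

28.9029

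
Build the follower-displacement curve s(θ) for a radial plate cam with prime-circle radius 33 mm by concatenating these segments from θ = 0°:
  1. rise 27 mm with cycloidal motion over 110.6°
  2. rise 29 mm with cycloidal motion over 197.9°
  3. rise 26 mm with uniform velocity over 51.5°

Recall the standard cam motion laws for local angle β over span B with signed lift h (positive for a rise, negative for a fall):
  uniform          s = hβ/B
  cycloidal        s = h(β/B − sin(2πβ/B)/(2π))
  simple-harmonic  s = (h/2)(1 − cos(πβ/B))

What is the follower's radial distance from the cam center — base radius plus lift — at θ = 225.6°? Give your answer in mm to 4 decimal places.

seg 1 [0°–110.6°] cycloidal, h=27: full span → s += 27 → s = 27.0000
seg 2 [110.6°–308.5°] cycloidal, h=29: θ=225.6° here. β=115, B=197.9. 29·(0.5811 − sin(2π·0.5811)/(2π)) = 19.1034 → s = 46.1034
radial distance = base radius + s = 33 + 46.1034 = 79.1034

79.1034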